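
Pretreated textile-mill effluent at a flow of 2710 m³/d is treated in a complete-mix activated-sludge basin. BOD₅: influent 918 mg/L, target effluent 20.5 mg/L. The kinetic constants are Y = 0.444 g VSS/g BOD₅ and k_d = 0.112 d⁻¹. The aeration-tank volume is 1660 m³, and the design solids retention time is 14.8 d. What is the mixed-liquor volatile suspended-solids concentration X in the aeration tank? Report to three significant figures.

X ≈ 3620 mg/L

From V·X·(1 + k_d·θ_c) = Y·Q·(S₀ − S)·θ_c: X = 0.444 × 2710 × (918 − 20.5) × 14.8 / [1660 × (1 + 0.112 × 14.8)] = 3623 mg/L.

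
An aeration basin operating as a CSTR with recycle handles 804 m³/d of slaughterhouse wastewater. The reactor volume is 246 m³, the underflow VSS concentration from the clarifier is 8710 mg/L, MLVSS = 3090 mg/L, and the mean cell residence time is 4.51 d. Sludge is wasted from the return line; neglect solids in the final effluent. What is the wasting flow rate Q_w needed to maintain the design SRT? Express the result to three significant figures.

Q_w ≈ 19.4 m³/d

Wasting from the return line (neglecting effluent solids): Q_w = V·X / (θ_c·X_r) = 246.0 × 3090 / (4.51 × 8710) = 19.35 m³/d.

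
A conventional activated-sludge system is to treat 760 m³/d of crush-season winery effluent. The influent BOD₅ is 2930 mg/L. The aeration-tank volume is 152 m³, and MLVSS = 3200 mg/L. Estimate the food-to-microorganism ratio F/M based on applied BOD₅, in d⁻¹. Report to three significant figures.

F/M ≈ 4.58 d⁻¹

F/M = Q·S₀ / (V·X) = 760 × 2930 / (152.0 × 3200) = 4.578 g BOD₅·(g VSS·d)⁻¹.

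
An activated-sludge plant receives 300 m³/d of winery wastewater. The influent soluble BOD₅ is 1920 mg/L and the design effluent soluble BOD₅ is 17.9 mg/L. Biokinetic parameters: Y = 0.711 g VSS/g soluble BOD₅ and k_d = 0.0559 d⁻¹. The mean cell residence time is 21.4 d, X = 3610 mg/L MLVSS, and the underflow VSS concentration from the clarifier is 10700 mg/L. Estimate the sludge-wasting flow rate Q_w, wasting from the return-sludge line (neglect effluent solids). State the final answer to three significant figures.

From the SRT design equation V = Y Q (S₀−S) θ_c / [X (1 + k_d θ_c)] = 0.711 × 300 × (1920 − 17.9) × 21.4 / [3610 × (1 + 0.0559 × 21.4)] = 8.68×10^6 / 7928 = 1095 m³.
Q_w = (V·X)/(θ_c X_r) = 1095 × 3610 / (21.4 × 10700) = 17.26 m³/d.

Q_w ≈ 17.3 m³/d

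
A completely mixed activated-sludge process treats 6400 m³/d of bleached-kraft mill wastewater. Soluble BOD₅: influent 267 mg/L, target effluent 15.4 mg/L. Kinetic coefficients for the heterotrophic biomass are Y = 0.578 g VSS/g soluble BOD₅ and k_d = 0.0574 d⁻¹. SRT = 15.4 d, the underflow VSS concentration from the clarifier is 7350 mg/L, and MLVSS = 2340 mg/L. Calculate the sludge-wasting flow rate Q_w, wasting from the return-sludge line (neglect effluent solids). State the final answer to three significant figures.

Steady-state biomass mass balance: V·X·(1 + k_d·θ_c) = Y·Q·(S₀ − S)·θ_c, so V = 0.578 × 6400 × (267 − 15.4) × 15.4 / [2340 × (1 + 0.0574 × 15.4)] = 1.43×10^7 / 4408 = 3251 m³.
Q_w = (V·X)/(θ_c X_r) = 3251 × 2340 / (15.4 × 7350) = 67.21 m³/d.

Q_w ≈ 67.2 m³/d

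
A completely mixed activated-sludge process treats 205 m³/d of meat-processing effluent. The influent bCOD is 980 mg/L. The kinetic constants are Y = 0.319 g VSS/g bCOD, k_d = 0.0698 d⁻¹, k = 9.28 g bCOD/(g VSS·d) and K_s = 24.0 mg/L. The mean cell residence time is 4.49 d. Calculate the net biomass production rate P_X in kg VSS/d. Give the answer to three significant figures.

For a completely mixed reactor with recycle the Lawrence–McCarty relation gives S = K_s·(1 + k_d·θ_c) / [θ_c·(Y·k − k_d) − 1] = 24.0 × (1 + 0.0698 × 4.49) / [4.49 × (0.319 × 9.28 − 0.0698) − 1] = 31.52 / 11.98 = 2.632 mg/L.
Observed yield with endogenous decay: Y_obs = Y / (1 + k_d·θ_c) = 0.319 / (1 + 0.0698 × 4.49) = 0.319 / 1.313 = 0.2429 g VSS/g bCOD.
Mass of bCOD removed per day: Q(S₀ − S) = 205 × 977.4 g/m³ = 200.4 kg/d.
Biomass produced: P_X = Y_obs·Q·ΔS = 0.2429 × 200.4 ≈ 48.66 kg VSS/d.

P_X ≈ 48.7 kg VSS/d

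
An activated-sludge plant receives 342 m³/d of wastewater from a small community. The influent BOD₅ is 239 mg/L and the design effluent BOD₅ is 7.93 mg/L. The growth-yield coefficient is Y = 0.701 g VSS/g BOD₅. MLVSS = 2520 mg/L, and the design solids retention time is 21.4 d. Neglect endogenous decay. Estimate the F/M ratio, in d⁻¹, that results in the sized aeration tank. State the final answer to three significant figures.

F/M ≈ 0.0689 d⁻¹

Biomass mass balance (decay neglected): V·X = Y·Q·(S₀ − S)·θ_c, so V = 0.701 × 342 × (239 − 7.93) × 21.4 / 2520 = 470.4 m³.
F/M = Q·S₀ / (V·X) = 342 × 239 / (470.4 × 2520) = 0.06895 g BOD₅·(g VSS·d)⁻¹.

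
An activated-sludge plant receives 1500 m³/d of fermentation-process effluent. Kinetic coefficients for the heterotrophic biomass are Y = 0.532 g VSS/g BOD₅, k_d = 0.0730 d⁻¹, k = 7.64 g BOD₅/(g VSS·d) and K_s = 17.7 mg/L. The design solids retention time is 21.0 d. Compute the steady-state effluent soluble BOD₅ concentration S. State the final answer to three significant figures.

Effluent substrate depends only on kinetics and SRT: S = K_s(1 + k_d θ_c) / [θ_c(Yk − k_d) − 1] = 17.7 × (1 + 0.0730 × 21.0) / [21.0 × (0.532 × 7.64 − 0.0730) − 1] = 44.83 / 82.82 = 0.5413 mg/L.

S ≈ 0.541 mg/L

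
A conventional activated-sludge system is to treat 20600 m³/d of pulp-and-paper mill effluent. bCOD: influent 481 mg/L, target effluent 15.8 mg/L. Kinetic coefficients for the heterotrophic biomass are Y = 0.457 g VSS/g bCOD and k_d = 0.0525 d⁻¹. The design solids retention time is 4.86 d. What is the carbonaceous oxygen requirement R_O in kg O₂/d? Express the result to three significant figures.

Y_obs = Y / (1 + k_d θ_c) = 0.457 / (1 + 0.0525 × 4.86) = 0.457 / 1.255 = 0.3641.
Q·(S₀ − S) = 20600 × (481 − 15.8) × 10⁻³ = 9583 kg/d removed.
P_X = Y_obs·Q·(S₀ − S) = 0.3641 × 9583 = 3489 kg VSS/d.
R_O = Q·(S₀ − S) − 1.42·P_X = 9583 − 1.42 × 3489 = 4628 kg O₂/d.

R_O ≈ 4630 kg O₂/d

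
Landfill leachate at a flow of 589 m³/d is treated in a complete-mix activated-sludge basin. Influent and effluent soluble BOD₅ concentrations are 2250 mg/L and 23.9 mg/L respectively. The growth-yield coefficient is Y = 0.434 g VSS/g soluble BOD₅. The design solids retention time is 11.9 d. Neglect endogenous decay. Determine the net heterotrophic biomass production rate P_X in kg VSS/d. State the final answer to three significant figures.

With endogenous decay neglected, the observed yield equals the true yield: Y_obs = Y = 0.434 g VSS/g soluble BOD₅.
Substrate removed = Q·(S₀ − S) = 589 m³/d × (2250 − 23.9) g/m³ = 1.31×10^6 g/d = 1311 kg/d.
Biomass produced: P_X = Y_obs·Q·ΔS = 0.4340 × 1311 ≈ 569.0 kg VSS/d.

P_X ≈ 569 kg VSS/d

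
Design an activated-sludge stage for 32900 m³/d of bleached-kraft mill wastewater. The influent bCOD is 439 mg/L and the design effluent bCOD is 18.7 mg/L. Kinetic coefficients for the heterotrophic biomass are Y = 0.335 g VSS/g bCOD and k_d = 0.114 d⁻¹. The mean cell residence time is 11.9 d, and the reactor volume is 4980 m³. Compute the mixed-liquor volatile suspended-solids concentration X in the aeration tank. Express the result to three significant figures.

X ≈ 4700 mg/L

X = Y·Q·ΔS·θ_c / [V·(1 + k_d θ_c)] = 0.335 × 32900 × (439 − 18.7) × 11.9 / [4980 × (1 + 0.114 × 11.9)] = 4697 mg/L.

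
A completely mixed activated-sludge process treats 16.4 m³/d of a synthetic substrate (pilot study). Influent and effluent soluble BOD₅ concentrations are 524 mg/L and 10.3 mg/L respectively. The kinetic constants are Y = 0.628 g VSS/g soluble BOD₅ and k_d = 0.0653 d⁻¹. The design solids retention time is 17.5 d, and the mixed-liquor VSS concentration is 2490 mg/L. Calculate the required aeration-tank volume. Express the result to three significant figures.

From the SRT design equation V = Y Q (S₀−S) θ_c / [X (1 + k_d θ_c)] = 0.628 × 16.4 × (524 − 10.3) × 17.5 / [2490 × (1 + 0.0653 × 17.5)] = 9.26×10^4 / 5335 = 17.35 m³.

V ≈ 17.4 m³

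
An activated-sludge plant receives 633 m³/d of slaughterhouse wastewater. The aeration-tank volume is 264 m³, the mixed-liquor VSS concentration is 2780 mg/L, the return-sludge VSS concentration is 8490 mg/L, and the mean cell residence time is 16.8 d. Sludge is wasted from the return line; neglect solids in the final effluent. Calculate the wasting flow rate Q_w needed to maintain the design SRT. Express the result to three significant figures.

Q_w ≈ 5.15 m³/d

θ_c = V·X/(Q_w·X_r) when wasting from the recycle, so Q_w = V·X/(θ_c·X_r) = 264.0 × 2780 / (16.8 × 8490) = 5.146 m³/d.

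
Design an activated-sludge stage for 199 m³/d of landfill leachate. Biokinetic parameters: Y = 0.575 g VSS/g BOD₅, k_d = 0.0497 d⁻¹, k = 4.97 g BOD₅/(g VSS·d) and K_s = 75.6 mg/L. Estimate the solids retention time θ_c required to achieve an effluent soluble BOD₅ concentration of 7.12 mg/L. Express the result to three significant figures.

Specific growth rate at S = 7.12 mg/L: μ = YkS/(K_s+S) = 0.575·4.97·7.12/(75.6+7.12) = 0.2460 d⁻¹.
Then 1/θ_c = μ − k_d = 0.2460 − 0.0497 = 0.1963 d⁻¹, giving θ_c = 5.095 d.

θ_c ≈ 5.09 d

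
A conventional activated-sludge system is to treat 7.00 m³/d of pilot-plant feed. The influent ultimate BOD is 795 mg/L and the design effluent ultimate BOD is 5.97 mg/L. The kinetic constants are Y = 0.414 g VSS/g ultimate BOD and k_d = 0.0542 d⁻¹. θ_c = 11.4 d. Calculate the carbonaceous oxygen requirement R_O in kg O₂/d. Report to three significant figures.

R_O ≈ 3.52 kg O₂/d

Y_obs = Y / (1 + k_d θ_c) = 0.414 / (1 + 0.0542 × 11.4) = 0.414 / 1.618 = 0.2559.
Substrate removed = Q·(S₀ − S) = 7.00 m³/d × (795 − 5.97) g/m³ = 5.52×10^3 g/d = 5.523 kg/d.
Biomass synthesised: P_X = Y_obs × 5.523 = 1.413 kg VSS/d.
R_O = Q·ΔS − 1.42 P_X = 5.523 − 2.007 = 3.516 kg O₂/d.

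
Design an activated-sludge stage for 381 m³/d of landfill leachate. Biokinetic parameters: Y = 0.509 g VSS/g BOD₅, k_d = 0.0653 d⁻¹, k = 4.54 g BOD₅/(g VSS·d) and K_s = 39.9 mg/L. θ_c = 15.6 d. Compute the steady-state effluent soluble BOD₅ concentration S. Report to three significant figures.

For a completely mixed reactor with recycle the Lawrence–McCarty relation gives S = K_s·(1 + k_d·θ_c) / [θ_c·(Y·k − k_d) − 1] = 39.9 × (1 + 0.0653 × 15.6) / [15.6 × (0.509 × 4.54 − 0.0653) − 1] = 80.55 / 34.03 = 2.367 mg/L.

S ≈ 2.37 mg/L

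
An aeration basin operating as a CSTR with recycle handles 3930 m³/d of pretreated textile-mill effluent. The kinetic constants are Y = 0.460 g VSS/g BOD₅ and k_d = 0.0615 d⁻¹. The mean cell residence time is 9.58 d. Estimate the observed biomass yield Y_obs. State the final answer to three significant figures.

The observed yield is Y_obs = Y/(1 + k_d·θ_c) = 0.460 / (1 + 0.0615 × 9.58) = 0.460 / 1.589 = 0.2895 g VSS per g BOD₅ removed.

Y_obs ≈ 0.289 g VSS/g BOD₅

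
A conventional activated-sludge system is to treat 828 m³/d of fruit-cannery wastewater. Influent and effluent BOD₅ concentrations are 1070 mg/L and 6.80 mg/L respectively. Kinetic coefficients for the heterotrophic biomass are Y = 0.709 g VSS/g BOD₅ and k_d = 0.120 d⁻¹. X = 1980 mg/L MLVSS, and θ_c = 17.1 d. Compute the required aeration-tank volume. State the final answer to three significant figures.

V ≈ 1770 m³

Rearranging the biomass balance for a CMAS with decay, V = Y·Q·ΔS·θ_c / [X·(1+k_d θ_c)] = 0.709 × 828 × (1070 − 6.80) × 17.1 / [1980 × (1 + 0.120 × 17.1)] = 1.07×10^7 / 6043 = 1766 m³.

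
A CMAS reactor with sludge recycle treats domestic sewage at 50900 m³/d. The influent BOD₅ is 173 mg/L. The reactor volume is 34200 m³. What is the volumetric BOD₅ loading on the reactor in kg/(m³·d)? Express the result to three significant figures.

L_v = Q S₀ / V = 50900 × 173 × 10⁻³ / 34200 = 0.2575 kg/(m³·d).

L_v ≈ 0.257 kg BOD₅/(m³·d)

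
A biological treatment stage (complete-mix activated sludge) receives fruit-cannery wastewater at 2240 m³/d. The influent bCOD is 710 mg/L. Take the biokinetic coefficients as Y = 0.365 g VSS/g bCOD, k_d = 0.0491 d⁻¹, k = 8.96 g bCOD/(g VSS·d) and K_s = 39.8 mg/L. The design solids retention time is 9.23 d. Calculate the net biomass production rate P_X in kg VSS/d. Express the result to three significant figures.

Effluent substrate depends only on kinetics and SRT: S = K_s(1 + k_d θ_c) / [θ_c(Yk − k_d) − 1] = 39.8 × (1 + 0.0491 × 9.23) / [9.23 × (0.365 × 8.96 − 0.0491) − 1] = 57.84 / 28.73 = 2.013 mg/L.
The observed yield is Y_obs = Y/(1 + k_d·θ_c) = 0.365 / (1 + 0.0491 × 9.23) = 0.365 / 1.453 = 0.2512 g VSS per g bCOD removed.
Mass of bCOD removed per day: Q(S₀ − S) = 2240 × 708.0 g/m³ = 1586 kg/d.
Net biomass production P_X = Y_obs × Q·(S₀ − S) = 0.2512 × 1586 = 398.3 kg VSS/d.

P_X ≈ 398 kg VSS/d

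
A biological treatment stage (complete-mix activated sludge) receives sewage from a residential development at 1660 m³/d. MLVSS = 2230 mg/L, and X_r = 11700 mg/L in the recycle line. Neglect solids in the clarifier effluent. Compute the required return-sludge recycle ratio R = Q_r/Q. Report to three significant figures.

R ≈ 0.235

Solids balance on the clarifier gives (1+R)X = R·X_r, so R = X/(X_r − X) = 2230 / (11700 − 2230) = 0.2355.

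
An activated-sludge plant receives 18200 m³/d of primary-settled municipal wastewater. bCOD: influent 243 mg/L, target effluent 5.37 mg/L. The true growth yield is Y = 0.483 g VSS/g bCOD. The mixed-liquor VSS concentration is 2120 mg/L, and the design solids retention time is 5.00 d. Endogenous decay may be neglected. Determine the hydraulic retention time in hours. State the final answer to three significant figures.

τ ≈ 6.50 h

With k_d = 0 the design equation reduces to V = Y Q (S₀−S) θ_c / X = 0.483 × 18200 × (243 − 5.37) × 5.00 / 2120 = 4927 m³.
Hydraulic retention time τ = V/Q = 4927 / 18200 = 0.2707 d = 6.497 h.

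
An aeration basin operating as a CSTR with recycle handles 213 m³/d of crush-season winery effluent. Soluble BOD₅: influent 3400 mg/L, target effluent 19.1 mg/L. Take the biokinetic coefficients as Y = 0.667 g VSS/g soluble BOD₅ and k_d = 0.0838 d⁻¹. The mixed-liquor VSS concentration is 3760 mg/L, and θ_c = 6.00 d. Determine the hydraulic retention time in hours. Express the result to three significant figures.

Rearranging the biomass balance for a CMAS with decay, V = Y·Q·ΔS·θ_c / [X·(1+k_d θ_c)] = 0.667 × 213 × (3400 − 19.1) × 6.00 / [3760 × (1 + 0.0838 × 6.00)] = 2.88×10^6 / 5651 = 510.0 m³.
τ = V/Q = 510.0/213 = 2.395 d, or 57.47 h.

τ ≈ 57.5 h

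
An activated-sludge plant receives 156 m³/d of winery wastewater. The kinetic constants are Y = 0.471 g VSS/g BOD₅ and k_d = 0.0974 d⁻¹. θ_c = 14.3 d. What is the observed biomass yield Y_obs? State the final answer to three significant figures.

Correct the yield for decay: Y_obs = Y/(1 + k_d θ_c) = 0.471 / (1 + 0.0974 × 14.3) = 0.471 / 2.393 = 0.1968.

Y_obs ≈ 0.197 g VSS/g BOD₅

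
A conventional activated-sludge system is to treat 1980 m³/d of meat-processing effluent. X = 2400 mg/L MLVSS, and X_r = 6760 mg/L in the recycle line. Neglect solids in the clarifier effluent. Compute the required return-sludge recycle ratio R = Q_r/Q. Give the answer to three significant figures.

R ≈ 0.550

Mass balance around the secondary clarifier (neglecting effluent solids): R = X / (X_r − X) = 2400 / (6760 − 2400) = 0.5505.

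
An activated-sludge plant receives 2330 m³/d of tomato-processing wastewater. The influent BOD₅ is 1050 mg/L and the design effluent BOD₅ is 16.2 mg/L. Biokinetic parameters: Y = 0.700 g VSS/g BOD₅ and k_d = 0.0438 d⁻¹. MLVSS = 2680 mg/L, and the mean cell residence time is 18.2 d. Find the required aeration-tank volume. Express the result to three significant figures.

V ≈ 6370 m³

From the SRT design equation V = Y Q (S₀−S) θ_c / [X (1 + k_d θ_c)] = 0.700 × 2330 × (1050 − 16.2) × 18.2 / [2680 × (1 + 0.0438 × 18.2)] = 3.07×10^7 / 4816 = 6371 m³.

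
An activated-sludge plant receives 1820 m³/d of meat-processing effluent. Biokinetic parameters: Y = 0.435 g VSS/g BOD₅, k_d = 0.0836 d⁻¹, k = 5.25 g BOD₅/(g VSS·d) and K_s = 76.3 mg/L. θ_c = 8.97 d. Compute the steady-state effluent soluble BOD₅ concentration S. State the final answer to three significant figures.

From the Monod/SRT balance for a CMAS, S = K_s·(1+k_d θ_c)/[θ_c·(Y k − k_d) − 1] = 76.3 × (1 + 0.0836 × 8.97) / [8.97 × (0.435 × 5.25 − 0.0836) − 1] = 133.5 / 18.74 = 7.126 mg/L.

S ≈ 7.13 mg/L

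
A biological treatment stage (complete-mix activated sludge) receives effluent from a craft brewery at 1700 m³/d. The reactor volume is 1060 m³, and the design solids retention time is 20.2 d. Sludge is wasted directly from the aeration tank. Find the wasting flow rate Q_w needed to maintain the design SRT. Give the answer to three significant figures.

Q_w ≈ 52.5 m³/d

For wasting at MLVSS concentration, Q_w = V/θ_c = 1060/20.2 = 52.48 m³/d.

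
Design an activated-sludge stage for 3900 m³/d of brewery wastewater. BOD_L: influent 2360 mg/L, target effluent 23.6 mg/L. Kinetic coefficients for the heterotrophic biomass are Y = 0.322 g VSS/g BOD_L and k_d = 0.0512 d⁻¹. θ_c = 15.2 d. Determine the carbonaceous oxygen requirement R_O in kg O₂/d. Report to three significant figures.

The observed yield is Y_obs = Y/(1 + k_d·θ_c) = 0.322 / (1 + 0.0512 × 15.2) = 0.322 / 1.778 = 0.1811 g VSS per g BOD_L removed.
Mass of BOD_L removed per day: Q(S₀ − S) = 3900 × 2336 g/m³ = 9112 kg/d.
P_X = Y_obs·Q·(S₀ − S) = 0.1811 × 9112 = 1650 kg VSS/d.
R_O = Q·(S₀ − S) − 1.42·P_X = 9112 − 1.42 × 1650 = 6769 kg O₂/d.

R_O ≈ 6770 kg O₂/d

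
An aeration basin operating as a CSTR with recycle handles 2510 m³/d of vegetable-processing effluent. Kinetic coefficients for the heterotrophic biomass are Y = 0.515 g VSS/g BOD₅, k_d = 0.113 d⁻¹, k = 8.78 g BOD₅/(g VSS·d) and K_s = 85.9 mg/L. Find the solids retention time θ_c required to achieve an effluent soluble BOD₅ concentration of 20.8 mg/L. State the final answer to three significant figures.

θ_c ≈ 1.30 d

Specific growth rate at S = 20.8 mg/L: μ = YkS/(K_s+S) = 0.515·8.78·20.8/(85.9+20.8) = 0.8815 d⁻¹.
1/θ_c = 0.8815 − 0.113 = 0.7685 d⁻¹, so θ_c = 1.301 d.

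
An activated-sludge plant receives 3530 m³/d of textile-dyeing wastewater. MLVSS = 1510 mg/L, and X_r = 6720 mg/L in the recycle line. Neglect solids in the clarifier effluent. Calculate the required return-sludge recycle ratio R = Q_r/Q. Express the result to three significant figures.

Solids balance on the clarifier gives (1+R)X = R·X_r, so R = X/(X_r − X) = 1510 / (6720 − 1510) = 0.2898.

R ≈ 0.290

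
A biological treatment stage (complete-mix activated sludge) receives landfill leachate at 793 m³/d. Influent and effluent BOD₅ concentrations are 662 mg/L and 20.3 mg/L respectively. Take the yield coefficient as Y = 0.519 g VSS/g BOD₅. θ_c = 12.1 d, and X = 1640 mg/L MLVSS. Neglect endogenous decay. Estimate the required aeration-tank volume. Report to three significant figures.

Biomass mass balance (decay neglected): V·X = Y·Q·(S₀ − S)·θ_c, so V = 0.519 × 793 × (662 − 20.3) × 12.1 / 1640 = 1949 m³.

V ≈ 1950 m³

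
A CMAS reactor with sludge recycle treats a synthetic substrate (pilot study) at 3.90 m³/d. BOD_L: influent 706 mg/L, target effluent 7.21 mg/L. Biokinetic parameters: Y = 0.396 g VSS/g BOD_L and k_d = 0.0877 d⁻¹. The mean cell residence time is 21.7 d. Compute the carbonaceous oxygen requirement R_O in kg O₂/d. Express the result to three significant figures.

The observed yield is Y_obs = Y/(1 + k_d·θ_c) = 0.396 / (1 + 0.0877 × 21.7) = 0.396 / 2.903 = 0.1364 g VSS per g BOD_L removed.
ΔS = 706 − 7.21 = 698.8 mg/L, so the substrate removal rate is 3.90 × 698.8/1000 = 2.725 kg BOD_L/d.
P_X = Y_obs·Q·(S₀ − S) = 0.1364 × 2.725 = 0.3717 kg VSS/d.
R_O = Q·(S₀ − S) − 1.42·P_X = 2.725 − 1.42 × 0.3717 = 2.197 kg O₂/d.

R_O ≈ 2.20 kg O₂/d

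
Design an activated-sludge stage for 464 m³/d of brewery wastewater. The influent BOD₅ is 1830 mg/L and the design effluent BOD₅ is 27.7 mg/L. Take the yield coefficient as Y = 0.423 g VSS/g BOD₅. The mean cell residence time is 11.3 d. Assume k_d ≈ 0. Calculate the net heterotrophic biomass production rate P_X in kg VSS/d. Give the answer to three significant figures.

No decay correction is needed, so Y_obs = Y = 0.423.
ΔS = 1830 − 27.7 = 1802 mg/L, so the substrate removal rate is 464 × 1802/1000 = 836.3 kg BOD₅/d.
Net biomass production P_X = Y_obs × Q·(S₀ − S) = 0.4230 × 836.3 = 353.7 kg VSS/d.

P_X ≈ 354 kg VSS/d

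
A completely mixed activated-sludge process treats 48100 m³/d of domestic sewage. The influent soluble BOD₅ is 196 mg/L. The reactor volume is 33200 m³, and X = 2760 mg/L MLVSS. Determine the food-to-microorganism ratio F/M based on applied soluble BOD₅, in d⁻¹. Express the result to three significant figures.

F/M ≈ 0.103 d⁻¹

F/M = applied load / biomass = Q·S₀/(V·X) = 48100 × 196 / (33200 × 2760) = 0.1029 d⁻¹.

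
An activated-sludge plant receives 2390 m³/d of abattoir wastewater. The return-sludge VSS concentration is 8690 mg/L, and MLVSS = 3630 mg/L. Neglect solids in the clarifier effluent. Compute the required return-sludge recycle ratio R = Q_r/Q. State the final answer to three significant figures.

Mass balance around the secondary clarifier (neglecting effluent solids): R = X / (X_r − X) = 3630 / (8690 − 3630) = 0.7174.

R ≈ 0.717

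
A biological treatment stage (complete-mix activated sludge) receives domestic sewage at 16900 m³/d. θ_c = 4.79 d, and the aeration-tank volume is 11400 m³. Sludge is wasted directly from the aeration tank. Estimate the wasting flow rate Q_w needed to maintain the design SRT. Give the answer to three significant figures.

Q_w ≈ 2380 m³/d

With mixed-liquor wasting, θ_c = V/Q_w, so Q_w = V/θ_c = 11400/4.79 = 2380 m³/d.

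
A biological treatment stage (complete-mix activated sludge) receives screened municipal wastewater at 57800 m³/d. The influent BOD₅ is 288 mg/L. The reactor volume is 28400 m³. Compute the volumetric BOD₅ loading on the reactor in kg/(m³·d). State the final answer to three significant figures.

L_v = Q S₀ / V = 57800 × 288 × 10⁻³ / 28400 = 0.5861 kg/(m³·d).

L_v ≈ 0.586 kg BOD₅/(m³·d)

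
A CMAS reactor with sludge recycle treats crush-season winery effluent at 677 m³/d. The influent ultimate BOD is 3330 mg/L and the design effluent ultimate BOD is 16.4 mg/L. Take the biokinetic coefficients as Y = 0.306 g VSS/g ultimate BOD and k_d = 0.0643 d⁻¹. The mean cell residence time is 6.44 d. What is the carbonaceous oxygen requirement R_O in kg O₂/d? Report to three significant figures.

The observed yield is Y_obs = Y/(1 + k_d·θ_c) = 0.306 / (1 + 0.0643 × 6.44) = 0.306 / 1.414 = 0.2164 g VSS per g ultimate BOD removed.
Substrate removed = Q·(S₀ − S) = 677 m³/d × (3330 − 16.4) g/m³ = 2.24×10^6 g/d = 2243 kg/d.
Biomass synthesised: P_X = Y_obs × 2243 = 485.4 kg VSS/d.
Carbonaceous O₂ demand = substrate oxidised − cell-mass equivalent = 2243 − 1.42 × 485.4 = 1554 kg O₂/d.

R_O ≈ 1550 kg O₂/d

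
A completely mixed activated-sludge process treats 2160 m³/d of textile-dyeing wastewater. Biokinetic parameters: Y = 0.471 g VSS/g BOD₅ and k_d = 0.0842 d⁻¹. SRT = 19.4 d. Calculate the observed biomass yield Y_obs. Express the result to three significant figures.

Correct the yield for decay: Y_obs = Y/(1 + k_d θ_c) = 0.471 / (1 + 0.0842 × 19.4) = 0.471 / 2.633 = 0.1789.

Y_obs ≈ 0.179 g VSS/g BOD₅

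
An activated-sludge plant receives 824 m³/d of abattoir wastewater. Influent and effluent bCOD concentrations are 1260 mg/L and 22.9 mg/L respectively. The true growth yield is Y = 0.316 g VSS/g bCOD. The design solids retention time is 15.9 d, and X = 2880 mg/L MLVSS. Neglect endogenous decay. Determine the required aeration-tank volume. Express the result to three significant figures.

V ≈ 1780 m³

With k_d = 0 the design equation reduces to V = Y Q (S₀−S) θ_c / X = 0.316 × 824 × (1260 − 22.9) × 15.9 / 2880 = 1778 m³.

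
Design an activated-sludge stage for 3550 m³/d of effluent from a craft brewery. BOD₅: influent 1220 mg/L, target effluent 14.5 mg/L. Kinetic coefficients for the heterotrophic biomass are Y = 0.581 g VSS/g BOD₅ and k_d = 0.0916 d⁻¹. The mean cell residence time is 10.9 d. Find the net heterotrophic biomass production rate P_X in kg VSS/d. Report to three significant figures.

Correct the yield for decay: Y_obs = Y/(1 + k_d θ_c) = 0.581 / (1 + 0.0916 × 10.9) = 0.581 / 1.998 = 0.2907.
ΔS = 1220 − 14.5 = 1206 mg/L, so the substrate removal rate is 3550 × 1206/1000 = 4280 kg BOD₅/d.
So the net sludge growth is P_X = 0.2907 × 4280 = 1244 kg VSS/d.

P_X ≈ 1240 kg VSS/d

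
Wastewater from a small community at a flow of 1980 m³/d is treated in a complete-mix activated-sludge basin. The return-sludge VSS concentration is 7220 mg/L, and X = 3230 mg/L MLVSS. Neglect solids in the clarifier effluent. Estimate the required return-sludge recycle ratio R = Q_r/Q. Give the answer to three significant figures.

Solids balance on the clarifier gives (1+R)X = R·X_r, so R = X/(X_r − X) = 3230 / (7220 − 3230) = 0.8095.

R ≈ 0.810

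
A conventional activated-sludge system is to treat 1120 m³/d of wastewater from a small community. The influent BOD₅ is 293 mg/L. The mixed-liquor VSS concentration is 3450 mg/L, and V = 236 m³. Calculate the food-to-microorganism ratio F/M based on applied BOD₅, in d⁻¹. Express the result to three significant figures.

F/M ≈ 0.403 d⁻¹

F/M = applied load / biomass = Q·S₀/(V·X) = 1120 × 293 / (236.0 × 3450) = 0.4030 d⁻¹.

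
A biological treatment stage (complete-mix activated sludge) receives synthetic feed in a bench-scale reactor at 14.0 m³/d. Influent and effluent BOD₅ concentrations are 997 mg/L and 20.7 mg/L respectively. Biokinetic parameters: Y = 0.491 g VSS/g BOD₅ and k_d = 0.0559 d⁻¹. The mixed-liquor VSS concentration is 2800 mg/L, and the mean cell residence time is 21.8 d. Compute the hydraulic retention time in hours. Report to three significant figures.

From the SRT design equation V = Y Q (S₀−S) θ_c / [X (1 + k_d θ_c)] = 0.491 × 14.0 × (997 − 20.7) × 21.8 / [2800 × (1 + 0.0559 × 21.8)] = 1.46×10^5 / 6212 = 23.55 m³.
τ = V/Q = 23.55/14.0 = 1.682 d, or 40.37 h.

τ ≈ 40.4 h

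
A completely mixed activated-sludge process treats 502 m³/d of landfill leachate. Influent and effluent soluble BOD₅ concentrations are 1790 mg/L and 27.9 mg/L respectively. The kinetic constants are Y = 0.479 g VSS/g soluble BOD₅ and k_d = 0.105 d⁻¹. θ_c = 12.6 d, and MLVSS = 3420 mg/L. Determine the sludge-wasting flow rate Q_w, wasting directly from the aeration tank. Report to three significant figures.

Rearranging the biomass balance for a CMAS with decay, V = Y·Q·ΔS·θ_c / [X·(1+k_d θ_c)] = 0.479 × 502 × (1790 − 27.9) × 12.6 / [3420 × (1 + 0.105 × 12.6)] = 5.34×10^6 / 7945 = 672.0 m³.
With mixed-liquor wasting, θ_c = V/Q_w, so Q_w = V/θ_c = 672.0/12.6 = 53.33 m³/d.

Q_w ≈ 53.3 m³/d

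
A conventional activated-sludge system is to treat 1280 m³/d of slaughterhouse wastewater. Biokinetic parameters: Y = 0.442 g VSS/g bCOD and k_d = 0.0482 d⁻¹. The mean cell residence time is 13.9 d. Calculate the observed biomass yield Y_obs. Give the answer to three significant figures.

Y_obs ≈ 0.265 g VSS/g bCOD

Correct the yield for decay: Y_obs = Y/(1 + k_d θ_c) = 0.442 / (1 + 0.0482 × 13.9) = 0.442 / 1.670 = 0.2647.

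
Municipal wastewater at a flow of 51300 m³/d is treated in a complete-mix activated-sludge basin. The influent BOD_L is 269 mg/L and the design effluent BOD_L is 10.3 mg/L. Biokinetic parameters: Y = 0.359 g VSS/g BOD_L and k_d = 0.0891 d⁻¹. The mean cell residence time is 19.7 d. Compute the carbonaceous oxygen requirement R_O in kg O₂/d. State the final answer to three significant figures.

Observed yield with endogenous decay: Y_obs = Y / (1 + k_d·θ_c) = 0.359 / (1 + 0.0891 × 19.7) = 0.359 / 2.755 = 0.1303 g VSS/g BOD_L.
Mass of BOD_L removed per day: Q(S₀ − S) = 51300 × 258.7 g/m³ = 13271 kg/d.
P_X = Y_obs·Q·(S₀ − S) = 0.1303 × 13271 = 1729 kg VSS/d.
R_O = Q·(S₀ − S) − 1.42·P_X = 13271 − 1.42 × 1729 = 10816 kg O₂/d.

R_O ≈ 10800 kg O₂/d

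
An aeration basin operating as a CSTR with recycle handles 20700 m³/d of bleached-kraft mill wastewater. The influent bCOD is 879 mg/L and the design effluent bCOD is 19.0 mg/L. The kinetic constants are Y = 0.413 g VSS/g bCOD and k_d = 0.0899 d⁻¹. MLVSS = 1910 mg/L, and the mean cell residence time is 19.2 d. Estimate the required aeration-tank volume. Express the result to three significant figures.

Rearranging the biomass balance for a CMAS with decay, V = Y·Q·ΔS·θ_c / [X·(1+k_d θ_c)] = 0.413 × 20700 × (879 − 19.0) × 19.2 / [1910 × (1 + 0.0899 × 19.2)] = 1.41×10^8 / 5207 = 27111 m³.

V ≈ 27100 m³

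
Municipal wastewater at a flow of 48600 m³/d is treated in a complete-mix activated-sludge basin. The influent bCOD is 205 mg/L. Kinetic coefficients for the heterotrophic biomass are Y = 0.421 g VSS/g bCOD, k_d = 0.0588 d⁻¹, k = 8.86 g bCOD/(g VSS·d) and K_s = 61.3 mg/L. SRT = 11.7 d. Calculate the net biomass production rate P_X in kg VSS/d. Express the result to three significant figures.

For a completely mixed reactor with recycle the Lawrence–McCarty relation gives S = K_s·(1 + k_d·θ_c) / [θ_c·(Y·k − k_d) − 1] = 61.3 × (1 + 0.0588 × 11.7) / [11.7 × (0.421 × 8.86 − 0.0588) − 1] = 103.5 / 41.95 = 2.466 mg/L.
The observed yield is Y_obs = Y/(1 + k_d·θ_c) = 0.421 / (1 + 0.0588 × 11.7) = 0.421 / 1.688 = 0.2494 g VSS per g bCOD removed.
ΔS = 205 − 2.47 = 202.5 mg/L, so the substrate removal rate is 48600 × 202.5/1000 = 9843 kg bCOD/d.
So the net sludge growth is P_X = 0.2494 × 9843 = 2455 kg VSS/d.

P_X ≈ 2450 kg VSS/d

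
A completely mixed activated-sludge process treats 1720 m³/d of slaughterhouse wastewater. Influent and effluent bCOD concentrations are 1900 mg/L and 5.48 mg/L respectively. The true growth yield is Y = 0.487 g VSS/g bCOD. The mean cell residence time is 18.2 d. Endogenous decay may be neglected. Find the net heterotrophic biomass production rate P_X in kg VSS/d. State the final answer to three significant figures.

P_X ≈ 1590 kg VSS/d

Since k_d ≈ 0, Y_obs = Y = 0.487 g VSS/g bCOD.
Q·(S₀ − S) = 1720 × (1900 − 5.48) × 10⁻³ = 3259 kg/d removed.
Biomass produced: P_X = Y_obs·Q·ΔS = 0.4870 × 3259 ≈ 1587 kg VSS/d.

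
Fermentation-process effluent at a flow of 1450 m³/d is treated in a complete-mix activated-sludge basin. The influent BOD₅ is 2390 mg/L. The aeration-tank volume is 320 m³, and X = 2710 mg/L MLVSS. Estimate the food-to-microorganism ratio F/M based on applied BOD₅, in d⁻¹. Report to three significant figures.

F/M = applied load / biomass = Q·S₀/(V·X) = 1450 × 2390 / (320.0 × 2710) = 3.996 d⁻¹.

F/M ≈ 4.00 d⁻¹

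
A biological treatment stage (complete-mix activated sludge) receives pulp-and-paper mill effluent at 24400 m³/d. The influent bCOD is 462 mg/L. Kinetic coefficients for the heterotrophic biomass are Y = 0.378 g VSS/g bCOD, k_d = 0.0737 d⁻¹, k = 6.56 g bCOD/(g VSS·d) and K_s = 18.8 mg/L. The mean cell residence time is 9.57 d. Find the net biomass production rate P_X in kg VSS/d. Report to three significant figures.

P_X ≈ 2490 kg VSS/d

For a completely mixed reactor with recycle the Lawrence–McCarty relation gives S = K_s·(1 + k_d·θ_c) / [θ_c·(Y·k − k_d) − 1] = 18.8 × (1 + 0.0737 × 9.57) / [9.57 × (0.378 × 6.56 − 0.0737) − 1] = 32.06 / 22.03 = 1.456 mg/L.
Y_obs = Y / (1 + k_d θ_c) = 0.378 / (1 + 0.0737 × 9.57) = 0.378 / 1.705 = 0.2217.
Substrate removed = Q·(S₀ − S) = 24400 m³/d × (462 − 1.46) g/m³ = 1.12×10^7 g/d = 11237 kg/d.
Net biomass production P_X = Y_obs × Q·(S₀ − S) = 0.2217 × 11237 = 2491 kg VSS/d.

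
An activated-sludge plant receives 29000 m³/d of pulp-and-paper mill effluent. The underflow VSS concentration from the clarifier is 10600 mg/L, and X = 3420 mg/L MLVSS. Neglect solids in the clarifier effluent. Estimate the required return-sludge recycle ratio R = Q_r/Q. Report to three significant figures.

R ≈ 0.476

Mass balance around the secondary clarifier (neglecting effluent solids): R = X / (X_r − X) = 3420 / (10600 − 3420) = 0.4763.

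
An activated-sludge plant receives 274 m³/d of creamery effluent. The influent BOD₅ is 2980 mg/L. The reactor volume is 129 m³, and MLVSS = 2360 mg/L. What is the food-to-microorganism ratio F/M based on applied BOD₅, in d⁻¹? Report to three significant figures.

F/M ≈ 2.68 d⁻¹

Food-to-microorganism ratio F/M = Q S₀ / (V X) = 274 × 2980 / (129.0 × 2360) = 2.682 d⁻¹.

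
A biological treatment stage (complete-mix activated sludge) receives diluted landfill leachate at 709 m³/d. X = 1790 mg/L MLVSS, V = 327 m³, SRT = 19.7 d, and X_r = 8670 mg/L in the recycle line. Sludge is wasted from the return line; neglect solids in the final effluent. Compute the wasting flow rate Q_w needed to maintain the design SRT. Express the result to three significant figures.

Wasting from the return line (neglecting effluent solids): Q_w = V·X / (θ_c·X_r) = 327.0 × 1790 / (19.7 × 8670) = 3.427 m³/d.

Q_w ≈ 3.43 m³/d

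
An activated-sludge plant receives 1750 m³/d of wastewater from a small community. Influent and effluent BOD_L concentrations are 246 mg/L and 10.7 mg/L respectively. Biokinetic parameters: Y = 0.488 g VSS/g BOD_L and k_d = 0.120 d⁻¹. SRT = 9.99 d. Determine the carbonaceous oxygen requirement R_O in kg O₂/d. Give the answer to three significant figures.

R_O ≈ 282 kg O₂/d

The observed yield is Y_obs = Y/(1 + k_d·θ_c) = 0.488 / (1 + 0.120 × 9.99) = 0.488 / 2.199 = 0.2219 g VSS per g BOD_L removed.
ΔS = 246 − 10.7 = 235.3 mg/L, so the substrate removal rate is 1750 × 235.3/1000 = 411.8 kg BOD_L/d.
Net sludge production P_X = 0.2219 × 411.8 = 91.39 kg VSS/d.
Carbonaceous O₂ demand = substrate oxidised − cell-mass equivalent = 411.8 − 1.42 × 91.39 = 282.0 kg O₂/d.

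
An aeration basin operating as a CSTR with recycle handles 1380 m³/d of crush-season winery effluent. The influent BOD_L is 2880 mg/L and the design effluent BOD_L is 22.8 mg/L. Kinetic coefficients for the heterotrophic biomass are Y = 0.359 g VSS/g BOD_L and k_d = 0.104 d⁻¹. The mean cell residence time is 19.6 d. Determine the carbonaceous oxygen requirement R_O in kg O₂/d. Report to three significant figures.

R_O ≈ 3280 kg O₂/d

Observed yield with endogenous decay: Y_obs = Y / (1 + k_d·θ_c) = 0.359 / (1 + 0.104 × 19.6) = 0.359 / 3.038 = 0.1182 g VSS/g BOD_L.
Mass of BOD_L removed per day: Q(S₀ − S) = 1380 × 2857 g/m³ = 3943 kg/d.
P_X = Y_obs·Q·(S₀ − S) = 0.1182 × 3943 = 465.9 kg VSS/d.
Carbonaceous O₂ demand = substrate oxidised − cell-mass equivalent = 3943 − 1.42 × 465.9 = 3281 kg O₂/d.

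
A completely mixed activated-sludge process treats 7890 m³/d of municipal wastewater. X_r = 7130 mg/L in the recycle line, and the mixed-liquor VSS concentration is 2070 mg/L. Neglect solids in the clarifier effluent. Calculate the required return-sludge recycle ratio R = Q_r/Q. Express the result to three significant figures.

R = Q_r/Q = X/(X_r − X) = 2070 / (7130 − 2070) = 0.4091.

R ≈ 0.409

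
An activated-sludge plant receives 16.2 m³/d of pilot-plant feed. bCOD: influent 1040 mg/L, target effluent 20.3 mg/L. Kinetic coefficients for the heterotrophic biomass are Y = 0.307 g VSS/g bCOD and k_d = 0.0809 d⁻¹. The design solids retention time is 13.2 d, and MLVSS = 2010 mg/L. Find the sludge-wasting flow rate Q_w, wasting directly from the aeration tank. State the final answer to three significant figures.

Steady-state biomass mass balance: V·X·(1 + k_d·θ_c) = Y·Q·(S₀ − S)·θ_c, so V = 0.307 × 16.2 × (1040 − 20.3) × 13.2 / [2010 × (1 + 0.0809 × 13.2)] = 6.69×10^4 / 4156 = 16.11 m³.
For wasting at MLVSS concentration, Q_w = V/θ_c = 16.11/13.2 = 1.220 m³/d.

Q_w ≈ 1.22 m³/d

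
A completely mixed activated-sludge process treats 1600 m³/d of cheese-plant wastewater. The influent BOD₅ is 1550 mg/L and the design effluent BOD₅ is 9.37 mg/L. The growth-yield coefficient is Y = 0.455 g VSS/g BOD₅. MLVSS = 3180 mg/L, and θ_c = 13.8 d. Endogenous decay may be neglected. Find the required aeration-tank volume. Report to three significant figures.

Biomass mass balance (decay neglected): V·X = Y·Q·(S₀ − S)·θ_c, so V = 0.455 × 1600 × (1550 − 9.37) × 13.8 / 3180 = 4867 m³.

V ≈ 4870 m³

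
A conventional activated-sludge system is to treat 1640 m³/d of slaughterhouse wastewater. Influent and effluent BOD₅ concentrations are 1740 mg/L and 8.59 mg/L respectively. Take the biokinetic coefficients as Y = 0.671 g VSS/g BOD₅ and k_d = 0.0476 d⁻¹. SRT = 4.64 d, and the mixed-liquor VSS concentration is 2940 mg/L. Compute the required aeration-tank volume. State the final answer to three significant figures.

Rearranging the biomass balance for a CMAS with decay, V = Y·Q·ΔS·θ_c / [X·(1+k_d θ_c)] = 0.671 × 1640 × (1740 − 8.59) × 4.64 / [2940 × (1 + 0.0476 × 4.64)] = 8.84×10^6 / 3589 = 2463 m³.

V ≈ 2460 m³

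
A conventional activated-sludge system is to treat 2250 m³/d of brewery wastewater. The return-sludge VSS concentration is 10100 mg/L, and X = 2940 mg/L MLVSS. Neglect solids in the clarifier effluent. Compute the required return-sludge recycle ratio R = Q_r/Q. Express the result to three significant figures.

Mass balance around the secondary clarifier (neglecting effluent solids): R = X / (X_r − X) = 2940 / (10100 − 2940) = 0.4106.

R ≈ 0.411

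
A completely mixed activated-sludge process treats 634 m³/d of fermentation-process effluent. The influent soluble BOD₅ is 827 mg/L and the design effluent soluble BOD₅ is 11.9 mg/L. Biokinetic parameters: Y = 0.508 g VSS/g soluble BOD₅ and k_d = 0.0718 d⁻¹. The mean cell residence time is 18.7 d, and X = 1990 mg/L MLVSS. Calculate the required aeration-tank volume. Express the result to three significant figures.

V ≈ 1050 m³

From the SRT design equation V = Y Q (S₀−S) θ_c / [X (1 + k_d θ_c)] = 0.508 × 634 × (827 − 11.9) × 18.7 / [1990 × (1 + 0.0718 × 18.7)] = 4.91×10^6 / 4662 = 1053 m³.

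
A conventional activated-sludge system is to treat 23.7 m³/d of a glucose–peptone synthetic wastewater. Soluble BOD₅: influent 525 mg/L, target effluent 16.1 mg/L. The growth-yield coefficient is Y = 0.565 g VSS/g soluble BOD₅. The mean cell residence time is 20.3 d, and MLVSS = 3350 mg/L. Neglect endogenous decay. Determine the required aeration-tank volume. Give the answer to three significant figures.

With k_d = 0 the design equation reduces to V = Y Q (S₀−S) θ_c / X = 0.565 × 23.7 × (525 − 16.1) × 20.3 / 3350 = 41.29 m³.

V ≈ 41.3 m³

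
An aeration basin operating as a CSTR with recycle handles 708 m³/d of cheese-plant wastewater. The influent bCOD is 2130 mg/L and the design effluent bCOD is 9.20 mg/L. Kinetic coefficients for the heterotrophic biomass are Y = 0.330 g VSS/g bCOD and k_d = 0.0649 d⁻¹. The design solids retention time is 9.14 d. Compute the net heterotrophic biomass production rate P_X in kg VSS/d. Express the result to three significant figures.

P_X ≈ 311 kg VSS/d

Y_obs = Y / (1 + k_d θ_c) = 0.330 / (1 + 0.0649 × 9.14) = 0.330 / 1.593 = 0.2071.
Q·(S₀ − S) = 708 × (2130 − 9.20) × 10⁻³ = 1502 kg/d removed.
P_X = Y_obs · Q(S₀ − S) = 0.2071 × 1502 = 311.0 kg VSS/d.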